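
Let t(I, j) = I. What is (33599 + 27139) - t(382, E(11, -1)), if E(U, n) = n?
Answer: 60356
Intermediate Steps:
(33599 + 27139) - t(382, E(11, -1)) = (33599 + 27139) - 1*382 = 60738 - 382 = 60356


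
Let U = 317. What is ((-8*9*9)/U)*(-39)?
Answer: 25272/317 ≈ 79.722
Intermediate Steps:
((-8*9*9)/U)*(-39) = ((-8*9*9)/317)*(-39) = (-72*9*(1/317))*(-39) = -648*1/317*(-39) = -648/317*(-39) = 25272/317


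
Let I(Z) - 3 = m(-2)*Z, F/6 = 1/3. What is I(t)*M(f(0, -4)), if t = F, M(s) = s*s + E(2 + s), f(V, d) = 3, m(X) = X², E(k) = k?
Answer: 154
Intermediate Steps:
M(s) = 2 + s + s² (M(s) = s*s + (2 + s) = s² + (2 + s) = 2 + s + s²)
F = 2 (F = 6/3 = 6*(⅓) = 2)
t = 2
I(Z) = 3 + 4*Z (I(Z) = 3 + (-2)²*Z = 3 + 4*Z)
I(t)*M(f(0, -4)) = (3 + 4*2)*(2 + 3 + 3²) = (3 + 8)*(2 + 3 + 9) = 11*14 = 154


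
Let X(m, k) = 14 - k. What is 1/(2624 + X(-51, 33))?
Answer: 1/2605 ≈ 0.00038388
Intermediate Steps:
1/(2624 + X(-51, 33)) = 1/(2624 + (14 - 1*33)) = 1/(2624 + (14 - 33)) = 1/(2624 - 19) = 1/2605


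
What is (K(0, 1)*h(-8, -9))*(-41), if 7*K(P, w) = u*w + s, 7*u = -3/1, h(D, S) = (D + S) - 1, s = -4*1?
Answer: -22878/49 ≈ -466.90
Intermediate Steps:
s = -4
h(D, S) = -1 + D + S
u = -3/7 (u = (-3/1)/7 = (-3*1)/7 = (⅐)*(-3) = -3/7 ≈ -0.42857)
K(P, w) = -4/7 - 3*w/49 (K(P, w) = (-3*w/7 - 4)/7 = (-4 - 3*w/7)/7 = -4/7 - 3*w/49)
(K(0, 1)*h(-8, -9))*(-41) = ((-4/7 - 3/49*1)*(-1 - 8 - 9))*(-41) = ((-4/7 - 3/49)*(-18))*(-41) = -31/49*(-18)*(-41) = (558/49)*(-41) = -22878/49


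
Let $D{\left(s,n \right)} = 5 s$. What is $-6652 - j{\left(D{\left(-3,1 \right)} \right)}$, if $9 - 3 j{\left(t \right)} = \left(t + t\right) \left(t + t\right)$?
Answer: $-6355$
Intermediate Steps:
$j{\left(t \right)} = 3 - \frac{4 t^{2}}{3}$ ($j{\left(t \right)} = 3 - \frac{\left(t + t\right) \left(t + t\right)}{3} = 3 - \frac{2 t 2 t}{3} = 3 - \frac{4 t^{2}}{3}$)
$-6652 - j{\left(D{\left(-3,1 \right)} \right)} = -6652 - \left(3 - \frac{4 \left(5 \left(-3\right)\right)^{2}}{3}\right) = -6652 - \left(3 - \frac{4 \left(-15\right)^{2}}{3}\right) = -6652 - \left(3 - 300\right) = -6652 - -297 = -6652 + 297 = -6355$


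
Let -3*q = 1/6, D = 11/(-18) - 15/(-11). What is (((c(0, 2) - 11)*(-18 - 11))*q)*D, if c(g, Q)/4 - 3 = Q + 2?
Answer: 73457/3564 ≈ 20.611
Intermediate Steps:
c(g, Q) = 20 + 4*Q (c(g, Q) = 12 + 4*(Q + 2) = 12 + 4*(2 + Q) = 12 + (8 + 4*Q) = 20 + 4*Q)
D = 149/198 (D = 11*(-1/18) - 15*(-1/11) = -11/18 + 15/11 = 149/198 ≈ 0.75253)
q = -1/18 (q = -⅓/6 = -⅓*⅙ = -1/18 ≈ -0.055556)
(((c(0, 2) - 11)*(-18 - 11))*q)*D = ((((20 + 4*2) - 11)*(-18 - 11))*(-1/18))*(149/198) = ((((20 + 8) - 11)*(-29))*(-1/18))*(149/198) = (((28 - 11)*(-29))*(-1/18))*(149/198) = ((17*(-29))*(-1/18))*(149/198) = -493*(-1/18)*(149/198) = (493/18)*(149/198) = 73457/3564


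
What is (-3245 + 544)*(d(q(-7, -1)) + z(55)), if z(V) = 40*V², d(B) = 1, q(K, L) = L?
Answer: -326823701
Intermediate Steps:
(-3245 + 544)*(d(q(-7, -1)) + z(55)) = (-3245 + 544)*(1 + 40*55²) = -2701*(1 + 40*3025) = -2701*(1 + 121000) = -2701*121001 = -326823701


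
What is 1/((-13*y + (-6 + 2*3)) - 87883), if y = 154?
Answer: -1/89885 ≈ -1.1125e-5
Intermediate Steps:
1/((-13*y + (-6 + 2*3)) - 87883) = 1/((-13*154 + (-6 + 2*3)) - 87883) = 1/((-2002 + (-6 + 6)) - 87883) = 1/((-2002 + 0) - 87883) = 1/(-2002 - 87883) = 1/(-89885) = -1/89885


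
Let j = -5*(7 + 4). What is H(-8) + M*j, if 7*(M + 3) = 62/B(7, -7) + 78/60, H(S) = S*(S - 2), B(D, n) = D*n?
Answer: 167883/686 ≈ 244.73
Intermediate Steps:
j = -55 (j = -5*11 = -55)
H(S) = S*(-2 + S)
M = -10273/3430 (M = -3 + (62/((7*(-7))) + 78/60)/7 = -3 + (62/(-49) + 78*(1/60))/7 = -3 + (62*(-1/49) + 13/10)/7 = -3 + (-62/49 + 13/10)/7 = -3 + (1/7)*(17/490) = -3 + 17/3430 = -10273/3430 ≈ -2.9950)
H(-8) + M*j = -8*(-2 - 8) - 10273/3430*(-55) = -8*(-10) + 113003/686 = 80 + 113003/686 = 167883/686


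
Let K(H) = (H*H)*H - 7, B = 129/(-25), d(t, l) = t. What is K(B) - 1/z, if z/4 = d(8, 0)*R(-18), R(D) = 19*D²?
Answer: -444426575113/3078000000 ≈ -144.39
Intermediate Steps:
z = 196992 (z = 4*(8*(19*(-18)²)) = 4*(8*(19*324)) = 4*(8*6156) = 4*49248 = 196992)
B = -129/25 (B = 129*(-1/25) = -129/25 ≈ -5.1600)
K(H) = -7 + H³ (K(H) = H²*H - 7 = H³ - 7 = -7 + H³)
K(B) - 1/z = (-7 + (-129/25)³) - 1/196992 = (-7 - 2146689/15625) - 1*1/196992 = -2256064/15625 - 1/196992 = -444426575113/3078000000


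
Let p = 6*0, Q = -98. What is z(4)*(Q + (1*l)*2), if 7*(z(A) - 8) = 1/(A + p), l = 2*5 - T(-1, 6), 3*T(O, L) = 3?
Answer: -4500/7 ≈ -642.86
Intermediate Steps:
T(O, L) = 1 (T(O, L) = (⅓)*3 = 1)
l = 9 (l = 2*5 - 1*1 = 10 - 1 = 9)
p = 0
z(A) = 8 + 1/(7*A) (z(A) = 8 + 1/(7*(A + 0)) = 8 + 1/(7*A))
z(4)*(Q + (1*l)*2) = (8 + (⅐)/4)*(-98 + (1*9)*2) = (8 + (⅐)*(¼))*(-98 + 9*2) = (8 + 1/28)*(-98 + 18) = (225/28)*(-80) = -4500/7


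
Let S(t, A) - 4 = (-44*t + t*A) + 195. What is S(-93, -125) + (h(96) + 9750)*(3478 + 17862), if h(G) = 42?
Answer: 208977196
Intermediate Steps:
S(t, A) = 199 - 44*t + A*t (S(t, A) = 4 + ((-44*t + t*A) + 195) = 4 + ((-44*t + A*t) + 195) = 4 + (195 - 44*t + A*t) = 199 - 44*t + A*t)
S(-93, -125) + (h(96) + 9750)*(3478 + 17862) = (199 - 44*(-93) - 125*(-93)) + (42 + 9750)*(3478 + 17862) = (199 + 4092 + 11625) + 9792*21340 = 15916 + 208961280 = 208977196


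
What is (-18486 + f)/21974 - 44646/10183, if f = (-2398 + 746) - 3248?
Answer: -609595421/111880621 ≈ -5.4486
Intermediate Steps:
f = -4900 (f = -1652 - 3248 = -4900)
(-18486 + f)/21974 - 44646/10183 = (-18486 - 4900)/21974 - 44646/10183 = -23386*1/21974 - 44646*1/10183 = -11693/10987 - 44646/10183 = -609595421/111880621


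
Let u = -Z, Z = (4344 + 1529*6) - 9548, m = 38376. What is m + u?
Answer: 34406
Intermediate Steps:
Z = 3970 (Z = (4344 + 9174) - 9548 = 13518 - 9548 = 3970)
u = -3970 (u = -1*3970 = -3970)
m + u = 38376 - 3970 = 34406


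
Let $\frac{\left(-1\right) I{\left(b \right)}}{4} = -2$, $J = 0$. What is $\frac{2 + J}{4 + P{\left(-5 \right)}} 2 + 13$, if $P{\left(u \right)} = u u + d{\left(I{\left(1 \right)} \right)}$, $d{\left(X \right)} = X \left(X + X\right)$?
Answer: $\frac{2045}{157} \approx 13.025$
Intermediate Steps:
$I{\left(b \right)} = 8$ ($I{\left(b \right)} = \left(-4\right) \left(-2\right) = 8$)
$d{\left(X \right)} = 2 X^{2}$ ($d{\left(X \right)} = X 2 X = 2 X^{2}$)
$P{\left(u \right)} = 128 + u^{2}$ ($P{\left(u \right)} = u u + 2 \cdot 8^{2} = u^{2} + 2 \cdot 64 = u^{2} + 128 = 128 + u^{2}$)
$\frac{2 + J}{4 + P{\left(-5 \right)}} 2 + 13 = \frac{2 + 0}{4 + \left(128 + \left(-5\right)^{2}\right)} 2 + 13 = \frac{2}{4 + \left(128 + 25\right)} 2 + 13 = \frac{2}{4 + 153} \cdot 2 + 13 = \frac{2}{157} \cdot 2 + 13 = \frac{4}{157} + 13 = \frac{2045}{157}$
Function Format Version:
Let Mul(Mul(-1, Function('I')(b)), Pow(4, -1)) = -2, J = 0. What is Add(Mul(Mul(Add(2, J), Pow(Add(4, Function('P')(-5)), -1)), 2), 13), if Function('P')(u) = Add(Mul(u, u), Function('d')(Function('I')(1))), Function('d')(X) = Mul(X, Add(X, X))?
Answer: Rational(2045, 157) ≈ 13.025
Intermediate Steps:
Function('I')(b) = 8 (Function('I')(b) = Mul(-4, -2) = 8)
Function('d')(X) = Mul(2, Pow(X, 2)) (Function('d')(X) = Mul(X, Mul(2, X)) = Mul(2, Pow(X, 2)))
Function('P')(u) = Add(128, Pow(u, 2)) (Function('P')(u) = Add(Mul(u, u), Mul(2, Pow(8, 2))) = Add(Pow(u, 2), Mul(2, 64)) = Add(Pow(u, 2), 128) = Add(128, Pow(u, 2)))
Add(Mul(Mul(Add(2, J), Pow(Add(4, Function('P')(-5)), -1)), 2), 13) = Add(Mul(Mul(Add(2, 0), Pow(Add(4, Add(128, Pow(-5, 2))), -1)), 2), 13) = Add(Mul(Mul(2, Pow(Add(4, Add(128, 25)), -1)), 2), 13) = Add(Mul(Mul(2, Pow(Add(4, 153), -1)), 2), 13) = Add(Mul(Mul(2, Pow(157, -1)), 2), 13) = Add(Mul(Mul(2, Rational(1, 157)), 2), 13) = Add(Mul(Rational(2, 157), 2), 13) = Add(Rational(4, 157), 13) = Rational(2045, 157)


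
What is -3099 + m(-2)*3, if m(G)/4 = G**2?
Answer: -3051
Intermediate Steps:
m(G) = 4*G**2
-3099 + m(-2)*3 = -3099 + (4*(-2)**2)*3 = -3099 + (4*4)*3 = -3099 + 16*3 = -3099 + 48 = -3051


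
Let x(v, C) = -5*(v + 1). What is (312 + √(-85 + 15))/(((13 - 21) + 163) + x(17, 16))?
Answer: 24/5 + I*√70/65 ≈ 4.8 + 0.12872*I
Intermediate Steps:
x(v, C) = -5 - 5*v (x(v, C) = -5*(1 + v) = -5 - 5*v)
(312 + √(-85 + 15))/(((13 - 21) + 163) + x(17, 16)) = (312 + √(-85 + 15))/(((13 - 21) + 163) + (-5 - 5*17)) = (312 + √(-70))/((-8 + 163) + (-5 - 85)) = (312 + I*√70)/(155 - 90) = (312 + I*√70)/65 = (312 + I*√70)*(1/65) = 24/5 + I*√70/65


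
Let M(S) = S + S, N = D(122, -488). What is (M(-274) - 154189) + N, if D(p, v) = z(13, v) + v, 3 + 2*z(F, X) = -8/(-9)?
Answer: -2794069/18 ≈ -1.5523e+5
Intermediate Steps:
z(F, X) = -19/18 (z(F, X) = -3/2 + (-8/(-9))/2 = -3/2 + (-8*(-⅑))/2 = -3/2 + (½)*(8/9) = -3/2 + 4/9 = -19/18)
D(p, v) = -19/18 + v
N = -8803/18 (N = -19/18 - 488 = -8803/18 ≈ -489.06)
M(S) = 2*S
(M(-274) - 154189) + N = (2*(-274) - 154189) - 8803/18 = (-548 - 154189) - 8803/18 = -154737 - 8803/18 = -2794069/18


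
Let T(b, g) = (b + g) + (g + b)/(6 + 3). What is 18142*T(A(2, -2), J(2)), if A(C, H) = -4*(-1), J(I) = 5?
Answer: 181420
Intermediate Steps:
A(C, H) = 4
T(b, g) = 10*b/9 + 10*g/9 (T(b, g) = (b + g) + (b + g)/9 = (b + g) + (b + g)*(1/9) = (b + g) + (b/9 + g/9) = 10*b/9 + 10*g/9)
18142*T(A(2, -2), J(2)) = 18142*((10/9)*4 + (10/9)*5) = 18142*(40/9 + 50/9) = 18142*10 = 181420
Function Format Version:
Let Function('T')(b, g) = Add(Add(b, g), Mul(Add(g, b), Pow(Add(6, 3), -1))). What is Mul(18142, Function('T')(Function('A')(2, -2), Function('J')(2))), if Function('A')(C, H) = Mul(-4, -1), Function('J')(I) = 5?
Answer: 181420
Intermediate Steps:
Function('A')(C, H) = 4
Function('T')(b, g) = Add(Mul(Rational(10, 9), b), Mul(Rational(10, 9), g)) (Function('T')(b, g) = Add(Add(b, g), Mul(Add(b, g), Pow(9, -1))) = Add(Add(b, g), Mul(Add(b, g), Rational(1, 9))) = Add(Add(b, g), Add(Mul(Rational(1, 9), b), Mul(Rational(1, 9), g))) = Add(Mul(Rational(10, 9), b), Mul(Rational(10, 9), g)))
Mul(18142, Function('T')(Function('A')(2, -2), Function('J')(2))) = Mul(18142, Add(Mul(Rational(10, 9), 4), Mul(Rational(10, 9), 5))) = Mul(18142, Add(Rational(40, 9), Rational(50, 9))) = Mul(18142, 10) = 181420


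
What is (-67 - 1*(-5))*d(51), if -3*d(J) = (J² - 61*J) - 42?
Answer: -11408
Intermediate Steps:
d(J) = 14 - J²/3 + 61*J/3 (d(J) = -((J² - 61*J) - 42)/3 = -(-42 + J² - 61*J)/3 = 14 - J²/3 + 61*J/3)
(-67 - 1*(-5))*d(51) = (-67 - 1*(-5))*(14 - ⅓*51² + (61/3)*51) = (-67 + 5)*(14 - ⅓*2601 + 1037) = -62*(14 - 867 + 1037) = -62*184 = -11408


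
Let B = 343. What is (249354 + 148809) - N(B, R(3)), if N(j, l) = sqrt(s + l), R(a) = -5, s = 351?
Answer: 398163 - sqrt(346) ≈ 3.9814e+5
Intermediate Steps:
N(j, l) = sqrt(351 + l)
(249354 + 148809) - N(B, R(3)) = (249354 + 148809) - sqrt(351 - 5) = 398163 - sqrt(346)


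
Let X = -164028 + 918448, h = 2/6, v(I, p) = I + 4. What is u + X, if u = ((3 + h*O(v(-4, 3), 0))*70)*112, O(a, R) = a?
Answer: 777940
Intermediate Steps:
v(I, p) = 4 + I
h = ⅓ (h = 2*(⅙) = ⅓ ≈ 0.33333)
X = 754420
u = 23520 (u = ((3 + (4 - 4)/3)*70)*112 = ((3 + (⅓)*0)*70)*112 = ((3 + 0)*70)*112 = (3*70)*112 = 210*112 = 23520)
u + X = 23520 + 754420 = 777940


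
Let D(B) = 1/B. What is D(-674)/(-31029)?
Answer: 1/20913546 ≈ 4.7816e-8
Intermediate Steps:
D(-674)/(-31029) = 1/(-674*(-31029)) = -1/674*(-1/31029) = 1/20913546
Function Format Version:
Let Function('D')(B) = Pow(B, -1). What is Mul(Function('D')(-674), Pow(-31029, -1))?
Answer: Rational(1, 20913546) ≈ 4.7816e-8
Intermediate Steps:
Mul(Function('D')(-674), Pow(-31029, -1)) = Mul(Pow(-674, -1), Pow(-31029, -1)) = Mul(Rational(-1, 674), Rational(-1, 31029)) = Rational(1, 20913546)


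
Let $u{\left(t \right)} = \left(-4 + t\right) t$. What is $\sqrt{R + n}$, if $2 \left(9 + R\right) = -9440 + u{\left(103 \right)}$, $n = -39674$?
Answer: $\frac{i \sqrt{157218}}{2} \approx 198.25 i$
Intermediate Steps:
$u{\left(t \right)} = t \left(-4 + t\right)$
$R = \frac{739}{2}$ ($R = -9 + \frac{-9440 + 103 \left(-4 + 103\right)}{2} = -9 + \frac{-9440 + 103 \cdot 99}{2} = -9 + \frac{-9440 + 10197}{2} = -9 + \frac{1}{2} \cdot 757 = -9 + \frac{757}{2} = \frac{739}{2} \approx 369.5$)
$\sqrt{R + n} = \sqrt{\frac{739}{2} - 39674} = \sqrt{- \frac{78609}{2}} = \frac{i \sqrt{157218}}{2}$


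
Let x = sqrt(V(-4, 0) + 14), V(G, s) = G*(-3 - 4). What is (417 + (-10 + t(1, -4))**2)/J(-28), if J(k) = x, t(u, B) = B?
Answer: 613*sqrt(42)/42 ≈ 94.588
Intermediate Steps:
V(G, s) = -7*G (V(G, s) = G*(-7) = -7*G)
x = sqrt(42) (x = sqrt(-7*(-4) + 14) = sqrt(28 + 14) = sqrt(42) ≈ 6.4807)
J(k) = sqrt(42)
(417 + (-10 + t(1, -4))**2)/J(-28) = (417 + (-10 - 4)**2)/(sqrt(42)) = (417 + (-14)**2)*(sqrt(42)/42) = (417 + 196)*(sqrt(42)/42) = 613*(sqrt(42)/42) = 613*sqrt(42)/42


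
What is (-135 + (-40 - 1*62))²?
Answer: 56169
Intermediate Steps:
(-135 + (-40 - 1*62))² = (-135 + (-40 - 62))² = (-135 - 102)² = (-237)² = 56169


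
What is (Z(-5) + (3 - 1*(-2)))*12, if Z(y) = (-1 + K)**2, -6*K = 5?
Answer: 301/3 ≈ 100.33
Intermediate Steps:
K = -5/6 (K = -1/6*5 = -5/6 ≈ -0.83333)
Z(y) = 121/36 (Z(y) = (-1 - 5/6)**2 = (-11/6)**2 = 121/36)
(Z(-5) + (3 - 1*(-2)))*12 = (121/36 + (3 - 1*(-2)))*12 = (121/36 + (3 + 2))*12 = (121/36 + 5)*12 = (301/36)*12 = 301/3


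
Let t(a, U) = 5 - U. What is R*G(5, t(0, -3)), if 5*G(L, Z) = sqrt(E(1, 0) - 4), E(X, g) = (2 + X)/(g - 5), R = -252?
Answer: -252*I*sqrt(115)/25 ≈ -108.1*I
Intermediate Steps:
E(X, g) = (2 + X)/(-5 + g)
G(L, Z) = I*sqrt(115)/25 (G(L, Z) = sqrt((2 + 1)/(-5 + 0) - 4)/5 = sqrt(3/(-5) - 4)/5 = sqrt(-1/5*3 - 4)/5 = sqrt(-3/5 - 4)/5 = sqrt(-23/5)/5 = (I*sqrt(115)/5)/5 = I*sqrt(115)/25)
R*G(5, t(0, -3)) = -252*I*sqrt(115)/25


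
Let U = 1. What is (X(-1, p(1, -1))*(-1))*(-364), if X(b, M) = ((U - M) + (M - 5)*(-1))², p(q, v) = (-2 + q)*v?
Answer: 5824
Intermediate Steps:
p(q, v) = v*(-2 + q)
X(b, M) = (6 - 2*M)² (X(b, M) = ((1 - M) + (M - 5)*(-1))² = ((1 - M) + (-5 + M)*(-1))² = ((1 - M) + (5 - M))² = (6 - 2*M)²)
(X(-1, p(1, -1))*(-1))*(-364) = ((4*(3 - (-1)*(-2 + 1))²)*(-1))*(-364) = ((4*(3 - (-1)*(-1))²)*(-1))*(-364) = ((4*(3 - 1*1)²)*(-1))*(-364) = ((4*(3 - 1)²)*(-1))*(-364) = ((4*2²)*(-1))*(-364) = ((4*4)*(-1))*(-364) = (16*(-1))*(-364) = -16*(-364) = 5824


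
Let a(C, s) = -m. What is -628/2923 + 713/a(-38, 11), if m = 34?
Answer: -2105451/99382 ≈ -21.185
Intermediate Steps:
a(C, s) = -34 (a(C, s) = -1*34 = -34)
-628/2923 + 713/a(-38, 11) = -628/2923 + 713/(-34) = -628*1/2923 + 713*(-1/34) = -628/2923 - 713/34 = -2105451/99382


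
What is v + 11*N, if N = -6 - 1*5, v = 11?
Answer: -110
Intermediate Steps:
N = -11 (N = -6 - 5 = -11)
v + 11*N = 11 + 11*(-11) = 11 - 121 = -110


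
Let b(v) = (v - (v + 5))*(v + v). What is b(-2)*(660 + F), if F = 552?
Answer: 24240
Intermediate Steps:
b(v) = -10*v (b(v) = (v - (5 + v))*(2*v) = (v + (-5 - v))*(2*v) = -10*v)
b(-2)*(660 + F) = (-10*(-2))*(660 + 552) = 20*1212 = 24240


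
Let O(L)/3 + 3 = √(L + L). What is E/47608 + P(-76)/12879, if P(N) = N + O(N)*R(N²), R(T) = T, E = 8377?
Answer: -2370585097/613143432 + 11552*I*√38/4293 ≈ -3.8663 + 16.588*I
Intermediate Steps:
O(L) = -9 + 3*√2*√L (O(L) = -9 + 3*√(L + L) = -9 + 3*√(2*L) = -9 + 3*(√2*√L) = -9 + 3*√2*√L)
P(N) = N + N²*(-9 + 3*√2*√N) (P(N) = N + (-9 + 3*√2*√N)*N² = N + N²*(-9 + 3*√2*√N))
E/47608 + P(-76)/12879 = 8377/47608 - 76*(1 + 3*(-76)*(-3 + √2*√(-76)))/12879 = 8377*(1/47608) - 76*(1 + 3*(-76)*(-3 + √2*(2*I*√19)))*(1/12879) = 8377/47608 - 76*(1 + 3*(-76)*(-3 + 2*I*√38))*(1/12879) = 8377/47608 - 76*(1 + (684 - 456*I*√38))*(1/12879) = 8377/47608 - 76*(685 - 456*I*√38)*(1/12879) = 8377/47608 + (-52060 + 34656*I*√38)*(1/12879) = 8377/47608 + (-52060/12879 + 11552*I*√38/4293) = -2370585097/613143432 + 11552*I*√38/4293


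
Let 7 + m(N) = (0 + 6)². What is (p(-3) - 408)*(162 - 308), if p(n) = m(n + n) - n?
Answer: 54896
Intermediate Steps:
m(N) = 29 (m(N) = -7 + (0 + 6)² = -7 + 6² = -7 + 36 = 29)
p(n) = 29 - n
(p(-3) - 408)*(162 - 308) = ((29 - 1*(-3)) - 408)*(162 - 308) = ((29 + 3) - 408)*(-146) = (32 - 408)*(-146) = -376*(-146) = 54896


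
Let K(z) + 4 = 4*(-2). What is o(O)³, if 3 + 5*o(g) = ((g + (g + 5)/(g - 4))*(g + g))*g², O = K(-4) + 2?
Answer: 2459227003595739/42875 ≈ 5.7358e+10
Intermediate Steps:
K(z) = -12 (K(z) = -4 + 4*(-2) = -4 - 8 = -12)
O = -10 (O = -12 + 2 = -10)
o(g) = -⅗ + 2*g³*(g + (5 + g)/(-4 + g))/5 (o(g) = -⅗ + (((g + (g + 5)/(g - 4))*(g + g))*g²)/5 = -⅗ + (((g + (5 + g)/(-4 + g))*(2*g))*g²)/5 = -⅗ + ((2*g*(g + (5 + g)/(-4 + g)))*g²)/5 = -⅗ + (2*g³*(g + (5 + g)/(-4 + g)))/5 = -⅗ + 2*g³*(g + (5 + g)/(-4 + g))/5)
o(O)³ = ((12 - 6*(-10)⁴ - 3*(-10) + 2*(-10)⁵ + 10*(-10)³)/(5*(-4 - 10)))³ = ((⅕)*(12 - 6*10000 + 30 + 2*(-100000) + 10*(-1000))/(-14))³ = ((⅕)*(-1/14)*(12 - 60000 + 30 - 200000 - 10000))³ = ((⅕)*(-1/14)*(-269958))³ = (134979/35)³ = 2459227003595739/42875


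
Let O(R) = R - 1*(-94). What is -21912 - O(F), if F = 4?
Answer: -22010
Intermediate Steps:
O(R) = 94 + R (O(R) = R + 94 = 94 + R)
-21912 - O(F) = -21912 - (94 + 4) = -21912 - 1*98 = -21912 - 98 = -22010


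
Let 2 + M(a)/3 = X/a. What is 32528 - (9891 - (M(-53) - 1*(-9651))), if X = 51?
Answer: 1710793/53 ≈ 32279.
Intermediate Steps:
M(a) = -6 + 153/a (M(a) = -6 + 3*(51/a) = -6 + 153/a)
32528 - (9891 - (M(-53) - 1*(-9651))) = 32528 - (9891 - ((-6 + 153/(-53)) - 1*(-9651))) = 32528 - (9891 - ((-6 + 153*(-1/53)) + 9651)) = 32528 - (9891 - ((-6 - 153/53) + 9651)) = 32528 - (9891 - (-471/53 + 9651)) = 32528 - (9891 - 1*511032/53) = 32528 - (9891 - 511032/53) = 32528 - 1*13191/53 = 32528 - 13191/53 = 1710793/53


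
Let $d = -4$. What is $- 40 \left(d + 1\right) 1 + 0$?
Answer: $120$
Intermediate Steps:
$- 40 \left(d + 1\right) 1 + 0 = - 40 \left(-4 + 1\right) 1 + 0 = - 40 \left(\left(-3\right) 1\right) + 0 = \left(-40\right) \left(-3\right) + 0 = 120 + 0 = 120$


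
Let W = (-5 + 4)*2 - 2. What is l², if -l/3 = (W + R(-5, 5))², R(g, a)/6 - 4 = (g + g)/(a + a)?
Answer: 345744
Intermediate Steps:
W = -4 (W = -1*2 - 2 = -2 - 2 = -4)
R(g, a) = 24 + 6*g/a (R(g, a) = 24 + 6*((g + g)/(a + a)) = 24 + 6*((2*g)/((2*a))) = 24 + 6*((2*g)*(1/(2*a))) = 24 + 6*(g/a) = 24 + 6*g/a)
l = -588 (l = -3*(-4 + (24 + 6*(-5)/5))² = -3*(-4 + (24 + 6*(-5)*(⅕)))² = -3*(-4 + (24 - 6))² = -3*(-4 + 18)² = -3*14² = -3*196 = -588)
l² = (-588)² = 345744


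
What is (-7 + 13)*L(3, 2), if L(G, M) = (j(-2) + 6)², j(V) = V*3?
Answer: 0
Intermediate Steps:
j(V) = 3*V
L(G, M) = 0 (L(G, M) = (3*(-2) + 6)² = (-6 + 6)² = 0² = 0)
(-7 + 13)*L(3, 2) = (-7 + 13)*0 = 6*0 = 0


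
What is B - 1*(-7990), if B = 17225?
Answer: 25215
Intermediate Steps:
B - 1*(-7990) = 17225 - 1*(-7990) = 17225 + 7990 = 25215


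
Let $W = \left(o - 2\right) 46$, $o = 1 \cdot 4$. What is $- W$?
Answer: $-92$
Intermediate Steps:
$o = 4$
$W = 92$ ($W = \left(4 - 2\right) 46 = 2 \cdot 46 = 92$)
$- W = \left(-1\right) 92 = -92$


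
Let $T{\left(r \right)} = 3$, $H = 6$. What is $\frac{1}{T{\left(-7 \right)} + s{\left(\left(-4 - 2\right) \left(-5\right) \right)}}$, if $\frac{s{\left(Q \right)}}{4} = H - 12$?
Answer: $- \frac{1}{21} \approx -0.047619$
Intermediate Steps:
$s{\left(Q \right)} = -24$ ($s{\left(Q \right)} = 4 \left(6 - 12\right) = 4 \left(-6\right) = -24$)
$\frac{1}{T{\left(-7 \right)} + s{\left(\left(-4 - 2\right) \left(-5\right) \right)}} = \frac{1}{3 - 24} = \frac{1}{-21} = - \frac{1}{21}$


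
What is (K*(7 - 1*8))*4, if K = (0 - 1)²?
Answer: -4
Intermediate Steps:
K = 1 (K = (-1)² = 1)
(K*(7 - 1*8))*4 = (1*(7 - 1*8))*4 = (1*(7 - 8))*4 = (1*(-1))*4 = -1*4 = -4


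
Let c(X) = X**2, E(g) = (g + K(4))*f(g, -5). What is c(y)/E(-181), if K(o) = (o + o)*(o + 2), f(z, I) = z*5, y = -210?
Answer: 1260/3439 ≈ 0.36639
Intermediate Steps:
f(z, I) = 5*z
K(o) = 2*o*(2 + o) (K(o) = (2*o)*(2 + o) = 2*o*(2 + o))
E(g) = 5*g*(48 + g) (E(g) = (g + 2*4*(2 + 4))*(5*g) = (g + 2*4*6)*(5*g) = (g + 48)*(5*g) = (48 + g)*(5*g) = 5*g*(48 + g))
c(y)/E(-181) = (-210)**2/((5*(-181)*(48 - 181))) = 44100/((5*(-181)*(-133))) = 44100/120365 = 44100*(1/120365) = 1260/3439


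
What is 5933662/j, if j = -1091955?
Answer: -5933662/1091955 ≈ -5.4340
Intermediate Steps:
5933662/j = 5933662/(-1091955) = 5933662*(-1/1091955) = -5933662/1091955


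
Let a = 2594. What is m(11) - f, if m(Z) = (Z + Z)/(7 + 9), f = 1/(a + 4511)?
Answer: 78147/56840 ≈ 1.3749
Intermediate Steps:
f = 1/7105 (f = 1/(2594 + 4511) = 1/7105 ≈ 0.00014075)
m(Z) = Z/8 (m(Z) = (2*Z)/16 = (2*Z)*(1/16) = Z/8)
m(11) - f = (⅛)*11 - 1*1/7105 = 11/8 - 1/7105 = 78147/56840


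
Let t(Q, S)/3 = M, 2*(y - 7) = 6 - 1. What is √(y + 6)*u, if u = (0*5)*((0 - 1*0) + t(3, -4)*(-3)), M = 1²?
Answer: 0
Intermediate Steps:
y = 19/2 (y = 7 + (6 - 1)/2 = 7 + (½)*5 = 7 + 5/2 = 19/2 ≈ 9.5000)
M = 1
t(Q, S) = 3 (t(Q, S) = 3*1 = 3)
u = 0 (u = (0*5)*((0 - 1*0) + 3*(-3)) = 0*((0 + 0) - 9) = 0*(0 - 9) = 0*(-9) = 0)
√(y + 6)*u = √(19/2 + 6)*0 = √(31/2)*0 = (√62/2)*0 = 0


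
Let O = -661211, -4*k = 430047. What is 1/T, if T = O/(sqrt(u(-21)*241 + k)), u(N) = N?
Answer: -I*sqrt(450291)/1322422 ≈ -0.00050743*I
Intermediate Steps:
k = -430047/4 (k = -1/4*430047 = -430047/4 ≈ -1.0751e+5)
T = 1322422*I*sqrt(450291)/450291 (T = -661211/sqrt(-21*241 - 430047/4) = -661211/sqrt(-5061 - 430047/4) = -661211*(-2*I*sqrt(450291)/450291) = -(-1322422)*I*sqrt(450291)/450291 = 1322422*I*sqrt(450291)/450291 ≈ 1970.7*I)
1/T = 1/(1322422*I*sqrt(450291)/450291) = -I*sqrt(450291)/1322422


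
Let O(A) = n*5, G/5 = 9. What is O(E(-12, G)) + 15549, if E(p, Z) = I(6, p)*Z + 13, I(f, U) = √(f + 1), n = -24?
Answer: 15429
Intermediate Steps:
G = 45 (G = 5*9 = 45)
I(f, U) = √(1 + f)
E(p, Z) = 13 + Z*√7 (E(p, Z) = √(1 + 6)*Z + 13 = √7*Z + 13 = Z*√7 + 13 = 13 + Z*√7)
O(A) = -120 (O(A) = -24*5 = -120)
O(E(-12, G)) + 15549 = -120 + 15549 = 15429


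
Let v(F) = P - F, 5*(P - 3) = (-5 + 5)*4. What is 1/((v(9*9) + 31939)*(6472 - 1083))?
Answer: 1/171698929 ≈ 5.8241e-9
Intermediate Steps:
P = 3 (P = 3 + ((-5 + 5)*4)/5 = 3 + (0*4)/5 = 3 + (⅕)*0 = 3 + 0 = 3)
v(F) = 3 - F
1/((v(9*9) + 31939)*(6472 - 1083)) = 1/(((3 - 9*9) + 31939)*(6472 - 1083)) = 1/(((3 - 1*81) + 31939)*5389) = 1/(((3 - 81) + 31939)*5389) = 1/((-78 + 31939)*5389) = 1/(31861*5389) = 1/171698929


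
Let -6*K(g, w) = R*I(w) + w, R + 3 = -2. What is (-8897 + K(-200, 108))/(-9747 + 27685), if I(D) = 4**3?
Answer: -26585/53814 ≈ -0.49402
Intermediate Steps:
R = -5 (R = -3 - 2 = -5)
I(D) = 64
K(g, w) = 160/3 - w/6 (K(g, w) = -(-5*64 + w)/6 = -(-320 + w)/6 = 160/3 - w/6)
(-8897 + K(-200, 108))/(-9747 + 27685) = (-8897 + (160/3 - 1/6*108))/(-9747 + 27685) = (-8897 + (160/3 - 18))/17938 = (-8897 + 106/3)*(1/17938) = -26585/3*1/17938 = -26585/53814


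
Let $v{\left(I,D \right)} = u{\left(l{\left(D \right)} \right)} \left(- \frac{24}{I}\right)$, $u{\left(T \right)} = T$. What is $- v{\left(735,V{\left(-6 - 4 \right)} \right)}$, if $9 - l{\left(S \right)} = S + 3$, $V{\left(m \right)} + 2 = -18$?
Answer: $\frac{208}{245} \approx 0.84898$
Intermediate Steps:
$V{\left(m \right)} = -20$ ($V{\left(m \right)} = -2 - 18 = -20$)
$l{\left(S \right)} = 6 - S$ ($l{\left(S \right)} = 9 - \left(S + 3\right) = 9 - \left(3 + S\right) = 6 - S$)
$v{\left(I,D \right)} = - \frac{24 \left(6 - D\right)}{I}$ ($v{\left(I,D \right)} = \left(6 - D\right) \left(- \frac{24}{I}\right) = - \frac{24 \left(6 - D\right)}{I}$)
$- v{\left(735,V{\left(-6 - 4 \right)} \right)} = - \frac{24 \left(-6 - 20\right)}{735} = - \frac{24 \left(-26\right)}{735} = \left(-1\right) \left(- \frac{208}{245}\right) = \frac{208}{245}$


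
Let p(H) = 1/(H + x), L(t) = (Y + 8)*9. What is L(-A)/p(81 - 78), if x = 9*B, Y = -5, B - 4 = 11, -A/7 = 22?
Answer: 3726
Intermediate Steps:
A = -154 (A = -7*22 = -154)
B = 15 (B = 4 + 11 = 15)
x = 135 (x = 9*15 = 135)
L(t) = 27 (L(t) = (-5 + 8)*9 = 3*9 = 27)
p(H) = 1/(135 + H) (p(H) = 1/(H + 135) = 1/(135 + H))
L(-A)/p(81 - 78) = 27/(1/(135 + (81 - 78))) = 27/(1/(135 + 3)) = 27/(1/138) = 27*138 = 3726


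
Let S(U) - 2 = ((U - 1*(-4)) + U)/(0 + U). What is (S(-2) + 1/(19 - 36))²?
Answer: 1089/289 ≈ 3.7682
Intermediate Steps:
S(U) = 2 + (4 + 2*U)/U (S(U) = 2 + ((U - 1*(-4)) + U)/(0 + U) = 2 + ((U + 4) + U)/U = 2 + ((4 + U) + U)/U = 2 + (4 + 2*U)/U)
(S(-2) + 1/(19 - 36))² = ((4 + 4/(-2)) + 1/(19 - 36))² = ((4 + 4*(-½)) + 1/(-17))² = ((4 - 2) - 1/17)² = (2 - 1/17)² = (33/17)² = 1089/289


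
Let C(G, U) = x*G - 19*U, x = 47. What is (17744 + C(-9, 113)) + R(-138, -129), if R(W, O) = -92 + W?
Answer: 14944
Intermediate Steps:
C(G, U) = -19*U + 47*G (C(G, U) = 47*G - 19*U = -19*U + 47*G)
(17744 + C(-9, 113)) + R(-138, -129) = (17744 + (-19*113 + 47*(-9))) + (-92 - 138) = (17744 + (-2147 - 423)) - 230 = (17744 - 2570) - 230 = 15174 - 230 = 14944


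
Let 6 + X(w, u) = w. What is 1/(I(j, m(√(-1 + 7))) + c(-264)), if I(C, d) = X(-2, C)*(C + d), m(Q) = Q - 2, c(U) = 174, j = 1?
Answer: 91/16370 + 2*√6/8185 ≈ 0.0061575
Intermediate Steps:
X(w, u) = -6 + w
m(Q) = -2 + Q
I(C, d) = -8*C - 8*d (I(C, d) = (-6 - 2)*(C + d) = -8*(C + d) = -8*C - 8*d)
1/(I(j, m(√(-1 + 7))) + c(-264)) = 1/((-8*1 - 8*(-2 + √(-1 + 7))) + 174) = 1/((-8 - 8*(-2 + √6)) + 174) = 1/((-8 + (16 - 8*√6)) + 174) = 1/((8 - 8*√6) + 174) = 1/(182 - 8*√6)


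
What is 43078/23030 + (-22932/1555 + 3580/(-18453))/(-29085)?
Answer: 10484485212731/5603588833275 ≈ 1.8710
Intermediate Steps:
43078/23030 + (-22932/1555 + 3580/(-18453))/(-29085) = 43078*(1/23030) + (-22932*1/1555 + 3580*(-1/18453))*(-1/29085) = 3077/1645 + (-22932/1555 - 3580/18453)*(-1/29085) = 3077/1645 - 428731096/28694415*(-1/29085) = 3077/1645 + 428731096/834577060275 = 10484485212731/5603588833275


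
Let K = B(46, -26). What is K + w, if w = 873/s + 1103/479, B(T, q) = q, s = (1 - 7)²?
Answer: 1059/1916 ≈ 0.55271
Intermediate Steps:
s = 36 (s = (-6)² = 36)
w = 50875/1916 (w = 873/36 + 1103/479 = 873*(1/36) + 1103*(1/479) = 97/4 + 1103/479 = 50875/1916 ≈ 26.553)
K = -26
K + w = -26 + 50875/1916 = 1059/1916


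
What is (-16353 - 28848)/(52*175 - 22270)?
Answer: 15067/4390 ≈ 3.4321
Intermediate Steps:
(-16353 - 28848)/(52*175 - 22270) = -45201/(9100 - 22270) = -45201/(-13170) = -45201*(-1/13170) = 15067/4390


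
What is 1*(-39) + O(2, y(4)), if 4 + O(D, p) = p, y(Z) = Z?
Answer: -39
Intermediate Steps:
O(D, p) = -4 + p
1*(-39) + O(2, y(4)) = 1*(-39) + (-4 + 4) = -39 + 0 = -39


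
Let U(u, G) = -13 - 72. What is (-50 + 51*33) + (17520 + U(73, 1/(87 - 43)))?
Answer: 19068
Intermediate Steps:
U(u, G) = -85
(-50 + 51*33) + (17520 + U(73, 1/(87 - 43))) = (-50 + 51*33) + (17520 - 85) = (-50 + 1683) + 17435 = 1633 + 17435 = 19068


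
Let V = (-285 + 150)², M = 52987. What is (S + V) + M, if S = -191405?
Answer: -120193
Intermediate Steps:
V = 18225 (V = (-135)² = 18225)
(S + V) + M = (-191405 + 18225) + 52987 = -173180 + 52987 = -120193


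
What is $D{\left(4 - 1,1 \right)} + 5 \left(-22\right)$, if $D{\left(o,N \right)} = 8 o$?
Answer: $-86$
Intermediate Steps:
$D{\left(4 - 1,1 \right)} + 5 \left(-22\right) = 8 \left(4 - 1\right) + 5 \left(-22\right) = 8 \left(4 - 1\right) - 110 = 8 \cdot 3 - 110 = 24 - 110 = -86$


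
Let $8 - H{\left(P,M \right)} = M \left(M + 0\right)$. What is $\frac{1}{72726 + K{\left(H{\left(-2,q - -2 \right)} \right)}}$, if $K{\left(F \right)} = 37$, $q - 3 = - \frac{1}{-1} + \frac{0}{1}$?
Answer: $\frac{1}{72763} \approx 1.3743 \cdot 10^{-5}$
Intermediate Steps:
$q = 4$ ($q = 3 + \left(- \frac{1}{-1} + \frac{0}{1}\right) = 3 + \left(\left(-1\right) \left(-1\right) + 0 \cdot 1\right) = 3 + \left(1 + 0\right) = 3 + 1 = 4$)
$H{\left(P,M \right)} = 8 - M^{2}$ ($H{\left(P,M \right)} = 8 - M \left(M + 0\right) = 8 - M M = 8 - M^{2}$)
$\frac{1}{72726 + K{\left(H{\left(-2,q - -2 \right)} \right)}} = \frac{1}{72726 + 37} = \frac{1}{72763}$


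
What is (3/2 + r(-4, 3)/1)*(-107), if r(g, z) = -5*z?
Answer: 2889/2 ≈ 1444.5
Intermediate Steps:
(3/2 + r(-4, 3)/1)*(-107) = (3/2 - 5*3/1)*(-107) = (3*(½) - 15*1)*(-107) = (3/2 - 15)*(-107) = -27/2*(-107) = 2889/2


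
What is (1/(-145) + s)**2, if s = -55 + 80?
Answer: 13133376/21025 ≈ 624.66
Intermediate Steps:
s = 25
(1/(-145) + s)**2 = (1/(-145) + 25)**2 = (-1/145 + 25)**2 = (3624/145)**2 = 13133376/21025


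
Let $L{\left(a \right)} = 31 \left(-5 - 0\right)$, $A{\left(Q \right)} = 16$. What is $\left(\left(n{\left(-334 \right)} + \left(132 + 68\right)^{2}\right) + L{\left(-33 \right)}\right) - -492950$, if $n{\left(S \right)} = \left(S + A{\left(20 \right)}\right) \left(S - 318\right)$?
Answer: $740131$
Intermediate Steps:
$n{\left(S \right)} = \left(-318 + S\right) \left(16 + S\right)$ ($n{\left(S \right)} = \left(S + 16\right) \left(S - 318\right) = \left(16 + S\right) \left(-318 + S\right) = \left(-318 + S\right) \left(16 + S\right)$)
$L{\left(a \right)} = -155$ ($L{\left(a \right)} = 31 \left(-5 + 0\right) = 31 \left(-5\right) = -155$)
$\left(\left(n{\left(-334 \right)} + \left(132 + 68\right)^{2}\right) + L{\left(-33 \right)}\right) - -492950 = \left(\left(\left(-5088 + \left(-334\right)^{2} - -100868\right) + \left(132 + 68\right)^{2}\right) - 155\right) - -492950 = \left(\left(\left(-5088 + 111556 + 100868\right) + 200^{2}\right) - 155\right) + 492950 = \left(\left(207336 + 40000\right) - 155\right) + 492950 = \left(247336 - 155\right) + 492950 = 247181 + 492950 = 740131$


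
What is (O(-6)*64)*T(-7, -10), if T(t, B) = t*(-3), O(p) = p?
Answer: -8064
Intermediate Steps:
T(t, B) = -3*t
(O(-6)*64)*T(-7, -10) = (-6*64)*(-3*(-7)) = -384*21 = -8064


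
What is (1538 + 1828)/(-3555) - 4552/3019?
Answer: -2927146/1192505 ≈ -2.4546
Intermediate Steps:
(1538 + 1828)/(-3555) - 4552/3019 = 3366*(-1/3555) - 4552*1/3019 = -374/395 - 4552/3019 = -2927146/1192505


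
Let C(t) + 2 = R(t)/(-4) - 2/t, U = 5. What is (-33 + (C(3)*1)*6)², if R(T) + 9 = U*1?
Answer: 1849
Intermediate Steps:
R(T) = -4 (R(T) = -9 + 5*1 = -9 + 5 = -4)
C(t) = -1 - 2/t (C(t) = -2 + (-4/(-4) - 2/t) = -2 + (-4*(-¼) - 2/t) = -2 + (1 - 2/t) = -1 - 2/t)
(-33 + (C(3)*1)*6)² = (-33 + (((-2 - 1*3)/3)*1)*6)² = (-33 + (((-2 - 3)/3)*1)*6)² = (-33 + (((⅓)*(-5))*1)*6)² = (-33 - 5/3*1*6)² = (-33 - 5/3*6)² = (-33 - 10)² = (-43)² = 1849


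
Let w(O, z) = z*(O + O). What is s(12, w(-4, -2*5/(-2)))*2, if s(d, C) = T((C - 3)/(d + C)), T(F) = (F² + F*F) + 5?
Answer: 3809/196 ≈ 19.434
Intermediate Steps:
T(F) = 5 + 2*F² (T(F) = (F² + F²) + 5 = 2*F² + 5 = 5 + 2*F²)
w(O, z) = 2*O*z (w(O, z) = z*(2*O) = 2*O*z)
s(d, C) = 5 + 2*(-3 + C)²/(C + d)² (s(d, C) = 5 + 2*((C - 3)/(d + C))² = 5 + 2*((-3 + C)/(C + d))² = 5 + 2*((-3 + C)²/(C + d)²) = 5 + 2*(-3 + C)²/(C + d)²)
s(12, w(-4, -2*5/(-2)))*2 = (5 + 2*(-3 + 2*(-4)*(-2*5/(-2)))²/(2*(-4)*(-2*5/(-2)) + 12)²)*2 = (5 + 2*(-3 + 2*(-4)*(-10*(-½)))²/(2*(-4)*(-10*(-½)) + 12)²)*2 = (5 + 2*(-3 + 2*(-4)*5)²/(2*(-4)*5 + 12)²)*2 = (5 + 2*(-3 - 40)²/(-40 + 12)²)*2 = (5 + 2*(-43)²/(-28)²)*2 = (5 + 2*1849*(1/784))*2 = (5 + 1849/392)*2 = (3809/392)*2 = 3809/196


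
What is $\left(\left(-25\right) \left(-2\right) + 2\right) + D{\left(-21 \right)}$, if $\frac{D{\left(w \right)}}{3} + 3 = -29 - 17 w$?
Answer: $1027$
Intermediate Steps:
$D{\left(w \right)} = -96 - 51 w$ ($D{\left(w \right)} = -9 + 3 \left(-29 - 17 w\right) = -9 - \left(87 + 51 w\right) = -96 - 51 w$)
$\left(\left(-25\right) \left(-2\right) + 2\right) + D{\left(-21 \right)} = \left(\left(-25\right) \left(-2\right) + 2\right) - -975 = \left(50 + 2\right) + \left(-96 + 1071\right) = 52 + 975 = 1027$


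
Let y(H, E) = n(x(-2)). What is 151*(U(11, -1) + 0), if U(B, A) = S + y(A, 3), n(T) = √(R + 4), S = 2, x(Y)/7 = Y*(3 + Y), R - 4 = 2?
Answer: 302 + 151*√10 ≈ 779.50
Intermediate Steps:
R = 6 (R = 4 + 2 = 6)
x(Y) = 7*Y*(3 + Y) (x(Y) = 7*(Y*(3 + Y)) = 7*Y*(3 + Y))
n(T) = √10 (n(T) = √(6 + 4) = √10)
y(H, E) = √10
U(B, A) = 2 + √10
151*(U(11, -1) + 0) = 151*((2 + √10) + 0) = 151*(2 + √10) = 302 + 151*√10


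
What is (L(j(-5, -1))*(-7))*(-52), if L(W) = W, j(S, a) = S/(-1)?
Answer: 1820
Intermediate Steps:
j(S, a) = -S (j(S, a) = S*(-1) = -S)
(L(j(-5, -1))*(-7))*(-52) = (-1*(-5)*(-7))*(-52) = (5*(-7))*(-52) = -35*(-52) = 1820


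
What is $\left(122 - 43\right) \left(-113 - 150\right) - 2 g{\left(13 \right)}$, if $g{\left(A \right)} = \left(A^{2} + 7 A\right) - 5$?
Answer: $-21287$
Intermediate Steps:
$g{\left(A \right)} = -5 + A^{2} + 7 A$
$\left(122 - 43\right) \left(-113 - 150\right) - 2 g{\left(13 \right)} = \left(122 - 43\right) \left(-113 - 150\right) - 2 \left(-5 + 13^{2} + 7 \cdot 13\right) = 79 \left(-263\right) - 2 \left(-5 + 169 + 91\right) = -20777 - 510 = -21287$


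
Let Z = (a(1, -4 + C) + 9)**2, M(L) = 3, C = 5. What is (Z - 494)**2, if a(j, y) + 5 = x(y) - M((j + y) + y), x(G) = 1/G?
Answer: 240100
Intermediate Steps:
a(j, y) = -8 + 1/y (a(j, y) = -5 + (1/y - 1*3) = -5 + (1/y - 3) = -5 + (-3 + 1/y) = -8 + 1/y)
Z = 4 (Z = ((-8 + 1/(-4 + 5)) + 9)**2 = ((-8 + 1/1) + 9)**2 = ((-8 + 1) + 9)**2 = (-7 + 9)**2 = 2**2 = 4)
(Z - 494)**2 = (4 - 494)**2 = (-490)**2 = 240100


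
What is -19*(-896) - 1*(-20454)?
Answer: 37478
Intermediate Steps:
-19*(-896) - 1*(-20454) = 17024 + 20454 = 37478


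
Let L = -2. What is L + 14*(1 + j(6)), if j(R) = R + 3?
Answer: 138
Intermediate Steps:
j(R) = 3 + R
L + 14*(1 + j(6)) = -2 + 14*(1 + (3 + 6)) = -2 + 14*(1 + 9) = -2 + 14*10 = -2 + 140 = 138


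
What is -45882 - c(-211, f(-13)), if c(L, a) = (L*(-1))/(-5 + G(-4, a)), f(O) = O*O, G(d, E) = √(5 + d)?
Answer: -183317/4 ≈ -45829.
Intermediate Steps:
f(O) = O²
c(L, a) = L/4 (c(L, a) = (L*(-1))/(-5 + √(5 - 4)) = (-L)/(-5 + √1) = (-L)/(-5 + 1) = -L/(-4) = -L*(-¼) = L/4)
-45882 - c(-211, f(-13)) = -45882 - (-211)/4 = -45882 - 1*(-211/4) = -45882 + 211/4 = -183317/4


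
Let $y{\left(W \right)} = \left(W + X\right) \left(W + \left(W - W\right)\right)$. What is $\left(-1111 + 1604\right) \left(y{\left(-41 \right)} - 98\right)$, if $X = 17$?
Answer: $436798$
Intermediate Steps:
$y{\left(W \right)} = W \left(17 + W\right)$ ($y{\left(W \right)} = \left(W + 17\right) \left(W + \left(W - W\right)\right) = \left(17 + W\right) \left(W + 0\right) = \left(17 + W\right) W = W \left(17 + W\right)$)
$\left(-1111 + 1604\right) \left(y{\left(-41 \right)} - 98\right) = \left(-1111 + 1604\right) \left(- 41 \left(17 - 41\right) - 98\right) = 493 \left(\left(-41\right) \left(-24\right) - 98\right) = 493 \left(984 - 98\right) = 493 \cdot 886 = 436798$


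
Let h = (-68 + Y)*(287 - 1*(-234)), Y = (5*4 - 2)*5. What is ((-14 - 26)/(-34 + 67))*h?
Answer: -41680/3 ≈ -13893.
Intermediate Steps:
Y = 90 (Y = (20 - 2)*5 = 18*5 = 90)
h = 11462 (h = (-68 + 90)*(287 - 1*(-234)) = 22*(287 + 234) = 22*521 = 11462)
((-14 - 26)/(-34 + 67))*h = ((-14 - 26)/(-34 + 67))*11462 = -40/33*11462 = -41680/3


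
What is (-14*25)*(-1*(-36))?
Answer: -12600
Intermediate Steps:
(-14*25)*(-1*(-36)) = -350*36 = -12600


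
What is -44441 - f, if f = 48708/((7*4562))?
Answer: -709613801/15967 ≈ -44443.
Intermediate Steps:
f = 24354/15967 (f = 48708/31934 = 48708*(1/31934) = 24354/15967 ≈ 1.5253)
-44441 - f = -44441 - 1*24354/15967 = -44441 - 24354/15967 = -709613801/15967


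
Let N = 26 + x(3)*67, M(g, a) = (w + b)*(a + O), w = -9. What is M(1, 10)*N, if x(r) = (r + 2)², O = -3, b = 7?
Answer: -23814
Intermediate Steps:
x(r) = (2 + r)²
M(g, a) = 6 - 2*a (M(g, a) = (-9 + 7)*(a - 3) = -2*(-3 + a) = 6 - 2*a)
N = 1701 (N = 26 + (2 + 3)²*67 = 26 + 5²*67 = 26 + 25*67 = 26 + 1675 = 1701)
M(1, 10)*N = (6 - 2*10)*1701 = (6 - 20)*1701 = -14*1701 = -23814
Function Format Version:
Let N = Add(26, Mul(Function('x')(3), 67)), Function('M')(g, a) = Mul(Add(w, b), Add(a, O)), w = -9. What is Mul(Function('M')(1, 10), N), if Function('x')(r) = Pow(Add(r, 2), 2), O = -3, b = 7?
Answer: -23814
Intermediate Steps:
Function('x')(r) = Pow(Add(2, r), 2)
Function('M')(g, a) = Add(6, Mul(-2, a)) (Function('M')(g, a) = Mul(Add(-9, 7), Add(a, -3)) = Mul(-2, Add(-3, a)) = Add(6, Mul(-2, a)))
N = 1701 (N = Add(26, Mul(Pow(Add(2, 3), 2), 67)) = Add(26, Mul(Pow(5, 2), 67)) = Add(26, Mul(25, 67)) = Add(26, 1675) = 1701)
Mul(Function('M')(1, 10), N) = Mul(Add(6, Mul(-2, 10)), 1701) = Mul(Add(6, -20), 1701) = Mul(-14, 1701) = -23814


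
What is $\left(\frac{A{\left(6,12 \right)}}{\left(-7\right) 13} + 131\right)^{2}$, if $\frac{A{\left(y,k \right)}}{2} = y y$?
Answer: $\frac{140398801}{8281} \approx 16954.0$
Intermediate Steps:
$A{\left(y,k \right)} = 2 y^{2}$ ($A{\left(y,k \right)} = 2 y y = 2 y^{2}$)
$\left(\frac{A{\left(6,12 \right)}}{\left(-7\right) 13} + 131\right)^{2} = \left(\frac{2 \cdot 6^{2}}{\left(-7\right) 13} + 131\right)^{2} = \left(\frac{2 \cdot 36}{-91} + 131\right)^{2} = \left(72 \left(- \frac{1}{91}\right) + 131\right)^{2} = \left(- \frac{72}{91} + 131\right)^{2} = \left(\frac{11849}{91}\right)^{2} = \frac{140398801}{8281}$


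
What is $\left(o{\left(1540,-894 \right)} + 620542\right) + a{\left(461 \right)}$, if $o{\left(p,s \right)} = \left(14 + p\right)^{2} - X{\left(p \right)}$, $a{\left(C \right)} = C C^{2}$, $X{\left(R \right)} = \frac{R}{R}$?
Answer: $101007638$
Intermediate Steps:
$X{\left(R \right)} = 1$
$a{\left(C \right)} = C^{3}$
$o{\left(p,s \right)} = -1 + \left(14 + p\right)^{2}$ ($o{\left(p,s \right)} = \left(14 + p\right)^{2} - 1 = -1 + \left(14 + p\right)^{2}$)
$\left(o{\left(1540,-894 \right)} + 620542\right) + a{\left(461 \right)} = \left(\left(-1 + \left(14 + 1540\right)^{2}\right) + 620542\right) + 461^{3} = \left(\left(-1 + 1554^{2}\right) + 620542\right) + 97972181 = \left(\left(-1 + 2414916\right) + 620542\right) + 97972181 = \left(2414915 + 620542\right) + 97972181 = 3035457 + 97972181 = 101007638$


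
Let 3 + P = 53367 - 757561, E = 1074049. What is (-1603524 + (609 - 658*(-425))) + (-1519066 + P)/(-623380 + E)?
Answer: -596356737548/450669 ≈ -1.3233e+6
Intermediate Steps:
P = -704197 (P = -3 + (53367 - 757561) = -3 - 704194 = -704197)
(-1603524 + (609 - 658*(-425))) + (-1519066 + P)/(-623380 + E) = (-1603524 + (609 - 658*(-425))) + (-1519066 - 704197)/(-623380 + 1074049) = (-1603524 + (609 + 279650)) - 2223263/450669 = (-1603524 + 280259) - 2223263*1/450669 = -1323265 - 2223263/450669 = -596356737548/450669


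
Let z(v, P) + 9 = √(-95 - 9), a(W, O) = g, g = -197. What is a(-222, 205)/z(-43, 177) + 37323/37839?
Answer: 24664434/2333405 + 394*I*√26/185 ≈ 10.57 + 10.86*I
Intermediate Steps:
a(W, O) = -197
z(v, P) = -9 + 2*I*√26 (z(v, P) = -9 + √(-95 - 9) = -9 + √(-104) = -9 + 2*I*√26)
a(-222, 205)/z(-43, 177) + 37323/37839 = -197/(-9 + 2*I*√26) + 37323/37839 = -197/(-9 + 2*I*√26) + 37323*(1/37839) = -197/(-9 + 2*I*√26) + 12441/12613 = 12441/12613 - 197/(-9 + 2*I*√26)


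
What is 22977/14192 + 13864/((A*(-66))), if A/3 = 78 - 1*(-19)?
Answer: 122269187/136285776 ≈ 0.89715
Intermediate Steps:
A = 291 (A = 3*(78 - 1*(-19)) = 3*(78 + 19) = 3*97 = 291)
22977/14192 + 13864/((A*(-66))) = 22977/14192 + 13864/((291*(-66))) = 22977*(1/14192) + 13864/(-19206) = 22977/14192 + 13864*(-1/19206) = 22977/14192 - 6932/9603 = 122269187/136285776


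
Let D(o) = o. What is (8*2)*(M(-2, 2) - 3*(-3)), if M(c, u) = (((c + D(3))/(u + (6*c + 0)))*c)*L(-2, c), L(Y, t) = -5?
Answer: 128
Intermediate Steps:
M(c, u) = -5*c*(3 + c)/(u + 6*c) (M(c, u) = (((c + 3)/(u + (6*c + 0)))*c)*(-5) = (((3 + c)/(u + 6*c))*c)*(-5) = (c*(3 + c)/(u + 6*c))*(-5) = -5*c*(3 + c)/(u + 6*c))
(8*2)*(M(-2, 2) - 3*(-3)) = (8*2)*(-5*(-2)*(3 - 2)/(2 + 6*(-2)) - 3*(-3)) = 16*(-5*(-2)*1/(2 - 12) + 9) = 16*(-5*(-2)*1/(-10) + 9) = 16*(-5*(-2)*(-⅒)*1 + 9) = 16*(-1 + 9) = 16*8 = 128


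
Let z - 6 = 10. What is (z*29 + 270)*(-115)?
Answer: -84410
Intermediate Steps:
z = 16 (z = 6 + 10 = 16)
(z*29 + 270)*(-115) = (16*29 + 270)*(-115) = (464 + 270)*(-115) = 734*(-115) = -84410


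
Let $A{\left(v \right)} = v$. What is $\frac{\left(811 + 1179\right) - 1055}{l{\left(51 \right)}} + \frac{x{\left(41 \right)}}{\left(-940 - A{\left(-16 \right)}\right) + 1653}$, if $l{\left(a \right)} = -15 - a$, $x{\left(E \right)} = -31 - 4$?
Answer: $- \frac{20725}{1458} \approx -14.215$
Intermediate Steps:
$x{\left(E \right)} = -35$ ($x{\left(E \right)} = -31 - 4 = -35$)
$\frac{\left(811 + 1179\right) - 1055}{l{\left(51 \right)}} + \frac{x{\left(41 \right)}}{\left(-940 - A{\left(-16 \right)}\right) + 1653} = \frac{\left(811 + 1179\right) - 1055}{-15 - 51} - \frac{35}{\left(-940 - -16\right) + 1653} = \frac{1990 - 1055}{-15 - 51} - \frac{35}{\left(-940 + 16\right) + 1653} = \frac{935}{-66} - \frac{35}{-924 + 1653} = 935 \left(- \frac{1}{66}\right) - \frac{35}{729} = - \frac{85}{6} - \frac{35}{729} = - \frac{20725}{1458}$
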